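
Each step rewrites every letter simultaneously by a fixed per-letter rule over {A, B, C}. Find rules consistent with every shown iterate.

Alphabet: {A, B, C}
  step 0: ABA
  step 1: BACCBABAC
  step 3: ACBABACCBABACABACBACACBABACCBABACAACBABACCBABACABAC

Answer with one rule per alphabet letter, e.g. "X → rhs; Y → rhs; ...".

  step 0 ⇒ step 1: ABA ⇒ BAC·CBA·BAC
    A ↦ BAC
    B ↦ CBA
    C ↦ A  (constrained at step 1)

A->BAC, B->CBA, C->A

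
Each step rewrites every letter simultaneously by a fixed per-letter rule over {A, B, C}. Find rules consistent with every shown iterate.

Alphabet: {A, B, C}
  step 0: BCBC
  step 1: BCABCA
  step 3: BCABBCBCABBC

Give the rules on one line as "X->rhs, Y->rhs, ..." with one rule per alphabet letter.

A->B, B->BC, C->A

  step 0 ⇒ step 1: BCBC ⇒ BC·A·BC·A
    B ↦ BC
    C ↦ A
    A ↦ B  (constrained at step 1)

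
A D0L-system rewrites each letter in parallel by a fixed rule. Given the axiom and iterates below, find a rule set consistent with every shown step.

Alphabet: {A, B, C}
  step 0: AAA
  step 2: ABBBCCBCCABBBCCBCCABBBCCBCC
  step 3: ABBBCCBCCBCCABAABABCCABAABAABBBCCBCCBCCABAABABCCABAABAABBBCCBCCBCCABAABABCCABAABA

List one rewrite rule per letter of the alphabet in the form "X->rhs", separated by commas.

A->ABB, B->BCC, C->ABA

  step 2 ⇒ step 3: ABBBCCBCCABBBCCBCCABBBCCBCC ⇒ ABB·BCC·BCC·BCC·ABA·ABA·BCC·ABA·ABA·ABB·BCC·BCC·BCC·ABA·ABA·BCC·ABA·ABA·ABB·BCC·BCC·BCC·ABA·ABA·BCC·ABA·ABA
    A ↦ ABB
    B ↦ BCC
    C ↦ ABA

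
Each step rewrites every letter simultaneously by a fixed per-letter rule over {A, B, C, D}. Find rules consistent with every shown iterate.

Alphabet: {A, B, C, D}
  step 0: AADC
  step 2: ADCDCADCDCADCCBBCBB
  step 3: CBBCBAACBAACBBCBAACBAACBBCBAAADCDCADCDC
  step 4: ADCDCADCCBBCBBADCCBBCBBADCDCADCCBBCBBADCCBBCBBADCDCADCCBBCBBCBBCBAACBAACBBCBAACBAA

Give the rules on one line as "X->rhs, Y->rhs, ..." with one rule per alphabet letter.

  step 3 ⇒ step 4: CBBCBAACBAACBBCBAACBAACBBCBAAADCDCADCDC ⇒ A·DC·DC·A·DC·CBB·CBB·A·DC·CBB·CBB·A·DC·DC·A·DC·CBB·CBB·A·DC·CBB·CBB·A·DC·DC·A·DC·CBB·CBB·CBB·CBA·A·CBA·A·CBB·CBA·A·CBA·A
    A ↦ CBB
    B ↦ DC
    C ↦ A
    D ↦ CBA

A->CBB, B->DC, C->A, D->CBA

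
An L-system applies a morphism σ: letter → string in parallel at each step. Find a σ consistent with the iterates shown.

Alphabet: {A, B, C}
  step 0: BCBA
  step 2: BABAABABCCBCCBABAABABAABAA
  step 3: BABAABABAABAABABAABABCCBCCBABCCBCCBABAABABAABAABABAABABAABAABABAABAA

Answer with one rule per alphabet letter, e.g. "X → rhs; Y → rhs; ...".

  step 2 ⇒ step 3: BABAABABCCBCCBABAABABAABAA ⇒ BA·BAA·BA·BAA·BAA·BA·BAA·BA·BCC·BCC·BA·BCC·BCC·BA·BAA·BA·BAA·BAA·BA·BAA·BA·BAA·BAA·BA·BAA·BAA
    A ↦ BAA
    B ↦ BA
    C ↦ BCC

A->BAA, B->BA, C->BCC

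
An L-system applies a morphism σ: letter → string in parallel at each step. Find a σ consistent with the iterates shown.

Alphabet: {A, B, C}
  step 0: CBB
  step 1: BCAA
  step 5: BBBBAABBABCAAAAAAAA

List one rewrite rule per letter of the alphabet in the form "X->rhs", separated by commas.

A->BB, B->A, C->BC

  step 0 ⇒ step 1: CBB ⇒ BC·A·A
    B ↦ A
    C ↦ BC
    A ↦ BB  (constrained at step 1)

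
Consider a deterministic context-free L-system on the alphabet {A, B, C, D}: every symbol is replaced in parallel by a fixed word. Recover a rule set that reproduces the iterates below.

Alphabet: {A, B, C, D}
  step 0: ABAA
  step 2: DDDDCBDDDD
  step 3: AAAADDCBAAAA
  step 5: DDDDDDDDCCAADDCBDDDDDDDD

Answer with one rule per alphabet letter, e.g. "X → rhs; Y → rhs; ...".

A->C, B->CB, C->DD, D->A

  step 2 ⇒ step 3: DDDDCBDDDD ⇒ A·A·A·A·DD·CB·A·A·A·A
    B ↦ CB
    C ↦ DD
    D ↦ A
    A ↦ C  (constrained at step 0)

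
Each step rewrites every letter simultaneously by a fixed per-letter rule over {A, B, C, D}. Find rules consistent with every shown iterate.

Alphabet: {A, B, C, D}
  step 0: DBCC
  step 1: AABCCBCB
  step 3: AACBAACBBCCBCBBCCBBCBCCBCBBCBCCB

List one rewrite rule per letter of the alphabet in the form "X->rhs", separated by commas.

A->DC, B->BC, C->CB, D->AA

  step 0 ⇒ step 1: DBCC ⇒ AA·BC·CB·CB
    B ↦ BC
    C ↦ CB
    D ↦ AA
    A ↦ DC  (constrained at step 1)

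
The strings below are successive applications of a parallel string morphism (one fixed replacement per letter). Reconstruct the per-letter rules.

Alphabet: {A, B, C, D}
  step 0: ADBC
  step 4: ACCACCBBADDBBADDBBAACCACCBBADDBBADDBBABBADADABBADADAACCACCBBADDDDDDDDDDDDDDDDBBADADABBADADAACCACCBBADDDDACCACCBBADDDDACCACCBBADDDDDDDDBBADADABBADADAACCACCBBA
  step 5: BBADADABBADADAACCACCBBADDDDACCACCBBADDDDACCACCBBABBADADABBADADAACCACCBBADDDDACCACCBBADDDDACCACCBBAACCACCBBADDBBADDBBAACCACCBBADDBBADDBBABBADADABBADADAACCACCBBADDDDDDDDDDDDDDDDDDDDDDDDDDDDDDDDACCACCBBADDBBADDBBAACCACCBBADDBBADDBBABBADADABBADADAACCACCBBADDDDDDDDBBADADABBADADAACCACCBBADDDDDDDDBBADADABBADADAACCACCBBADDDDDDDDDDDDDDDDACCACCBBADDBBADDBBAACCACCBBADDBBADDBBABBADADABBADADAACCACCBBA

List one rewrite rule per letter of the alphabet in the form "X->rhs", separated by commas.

  step 4 ⇒ step 5: ACCACCBBADDBBADDBBAACCACCBBADDBBADDBBABBADADABBADADAACCACCBBADDDDDDDDDDDDDDDDBBADADABBADADAACCACCBBADDDDACCACCBBADDDDACCACCBBADDDDDDDDBBADADABBADADAACCACCBBA ⇒ BBA·DA·DA·BBA·DA·DA·ACC·ACC·BBA·DD·DD·ACC·ACC·BBA·DD·DD·ACC·ACC·BBA·BBA·DA·DA·BBA·DA·DA·ACC·ACC·BBA·DD·DD·ACC·ACC·BBA·DD·DD·ACC·ACC·BBA·ACC·ACC·BBA·DD·BBA·DD·BBA·ACC·ACC·BBA·DD·BBA·DD·BBA·BBA·DA·DA·BBA·DA·DA·ACC·ACC·BBA·DD·DD·DD·DD·DD·DD·DD·DD·DD·DD·DD·DD·DD·DD·DD·DD·ACC·ACC·BBA·DD·BBA·DD·BBA·ACC·ACC·BBA·DD·BBA·DD·BBA·BBA·DA·DA·BBA·DA·DA·ACC·ACC·BBA·DD·DD·DD·DD·BBA·DA·DA·BBA·DA·DA·ACC·ACC·BBA·DD·DD·DD·DD·BBA·DA·DA·BBA·DA·DA·ACC·ACC·BBA·DD·DD·DD·DD·DD·DD·DD·DD·ACC·ACC·BBA·DD·BBA·DD·BBA·ACC·ACC·BBA·DD·BBA·DD·BBA·BBA·DA·DA·BBA·DA·DA·ACC·ACC·BBA
    A ↦ BBA
    B ↦ ACC
    C ↦ DA
    D ↦ DD

A->BBA, B->ACC, C->DA, D->DD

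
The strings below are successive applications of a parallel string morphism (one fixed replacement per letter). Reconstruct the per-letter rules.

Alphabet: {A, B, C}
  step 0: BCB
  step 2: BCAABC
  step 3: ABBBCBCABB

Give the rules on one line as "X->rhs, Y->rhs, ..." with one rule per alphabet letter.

A->BC, B->A, C->BB

  step 2 ⇒ step 3: BCAABC ⇒ A·BB·BC·BC·A·BB
    A ↦ BC
    B ↦ A
    C ↦ BB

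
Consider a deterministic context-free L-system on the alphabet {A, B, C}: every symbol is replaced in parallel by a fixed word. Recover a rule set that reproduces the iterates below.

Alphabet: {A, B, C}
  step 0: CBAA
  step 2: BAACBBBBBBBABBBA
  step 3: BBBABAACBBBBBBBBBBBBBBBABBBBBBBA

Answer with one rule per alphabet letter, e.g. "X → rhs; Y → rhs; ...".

  step 2 ⇒ step 3: BAACBBBBBBBABBBA ⇒ BB·BA·BA·AC·BB·BB·BB·BB·BB·BB·BB·BA·BB·BB·BB·BA
    A ↦ BA
    B ↦ BB
    C ↦ AC

A->BA, B->BB, C->AC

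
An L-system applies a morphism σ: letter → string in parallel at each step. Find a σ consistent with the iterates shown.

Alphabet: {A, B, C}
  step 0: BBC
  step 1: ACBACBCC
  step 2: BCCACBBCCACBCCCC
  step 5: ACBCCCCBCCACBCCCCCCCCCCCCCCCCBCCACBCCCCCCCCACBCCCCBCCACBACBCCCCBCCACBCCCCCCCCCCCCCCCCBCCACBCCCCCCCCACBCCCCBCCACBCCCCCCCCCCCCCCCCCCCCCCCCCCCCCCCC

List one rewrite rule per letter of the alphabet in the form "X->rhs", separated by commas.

  step 1 ⇒ step 2: ACBACBCC ⇒ B·CC·ACB·B·CC·ACB·CC·CC
    A ↦ B
    B ↦ ACB
    C ↦ CC

A->B, B->ACB, C->CC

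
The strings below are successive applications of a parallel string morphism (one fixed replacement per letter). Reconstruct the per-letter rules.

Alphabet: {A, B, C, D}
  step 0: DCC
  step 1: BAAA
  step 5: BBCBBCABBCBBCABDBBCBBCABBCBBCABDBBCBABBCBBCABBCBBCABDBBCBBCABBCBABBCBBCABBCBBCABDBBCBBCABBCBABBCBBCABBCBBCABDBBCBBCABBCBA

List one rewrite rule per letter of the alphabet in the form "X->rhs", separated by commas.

A->BD, B->BBC, C->A, D->BA

  step 0 ⇒ step 1: DCC ⇒ BA·A·A
    C ↦ A
    D ↦ BA
    A ↦ BD  (constrained at step 1)
    B ↦ BBC  (constrained at step 1)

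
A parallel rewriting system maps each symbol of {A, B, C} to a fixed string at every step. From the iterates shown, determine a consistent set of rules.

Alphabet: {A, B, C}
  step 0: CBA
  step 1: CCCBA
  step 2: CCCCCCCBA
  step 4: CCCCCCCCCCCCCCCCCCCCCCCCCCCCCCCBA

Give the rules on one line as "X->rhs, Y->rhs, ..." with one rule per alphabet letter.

  step 1 ⇒ step 2: CCCBA ⇒ CC·CC·CC·C·BA
    A ↦ BA
    B ↦ C
    C ↦ CC

A->BA, B->C, C->CC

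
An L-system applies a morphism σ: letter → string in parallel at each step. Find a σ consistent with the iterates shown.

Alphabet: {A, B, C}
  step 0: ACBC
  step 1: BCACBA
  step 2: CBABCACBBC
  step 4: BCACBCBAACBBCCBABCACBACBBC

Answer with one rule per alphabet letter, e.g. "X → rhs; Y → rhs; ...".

  step 1 ⇒ step 2: BCACBA ⇒ CB·A·BC·A·CB·BC
    A ↦ BC
    B ↦ CB
    C ↦ A

A->BC, B->CB, C->A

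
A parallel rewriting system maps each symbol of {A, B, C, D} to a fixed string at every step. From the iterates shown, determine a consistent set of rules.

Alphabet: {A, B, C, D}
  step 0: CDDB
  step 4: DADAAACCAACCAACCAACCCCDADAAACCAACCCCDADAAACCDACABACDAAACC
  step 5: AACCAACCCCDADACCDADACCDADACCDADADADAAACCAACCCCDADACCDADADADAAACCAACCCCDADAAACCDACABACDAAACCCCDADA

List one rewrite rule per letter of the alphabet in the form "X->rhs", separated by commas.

A->C, B->ABA, C->DA, D->AAC

  step 4 ⇒ step 5: DADAAACCAACCAACCAACCCCDADAAACCAACCCCDADAAACCDACABACDAAACC ⇒ AAC·C·AAC·C·C·C·DA·DA·C·C·DA·DA·C·C·DA·DA·C·C·DA·DA·DA·DA·AAC·C·AAC·C·C·C·DA·DA·C·C·DA·DA·DA·DA·AAC·C·AAC·C·C·C·DA·DA·AAC·C·DA·C·ABA·C·DA·AAC·C·C·C·DA·DA
    A ↦ C
    B ↦ ABA
    C ↦ DA
    D ↦ AAC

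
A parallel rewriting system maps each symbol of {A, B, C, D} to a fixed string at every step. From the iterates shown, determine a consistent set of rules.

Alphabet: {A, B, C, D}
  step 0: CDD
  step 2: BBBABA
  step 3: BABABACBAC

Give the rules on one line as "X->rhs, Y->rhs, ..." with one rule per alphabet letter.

A->C, B->BA, C->DD, D->B

  step 2 ⇒ step 3: BBBABA ⇒ BA·BA·BA·C·BA·C
    A ↦ C
    B ↦ BA
    C ↦ DD  (constrained at step 0)
    D ↦ B  (constrained at step 0)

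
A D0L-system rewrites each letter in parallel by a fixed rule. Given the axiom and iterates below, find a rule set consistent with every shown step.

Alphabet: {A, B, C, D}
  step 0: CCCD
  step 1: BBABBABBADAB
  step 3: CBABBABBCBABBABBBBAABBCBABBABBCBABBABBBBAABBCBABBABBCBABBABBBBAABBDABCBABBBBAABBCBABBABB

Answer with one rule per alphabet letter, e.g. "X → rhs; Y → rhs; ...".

  step 0 ⇒ step 1: CCCD ⇒ BBA·BBA·BBA·DAB
    C ↦ BBA
    D ↦ DAB
    A ↦ CB  (constrained at step 1)
    B ↦ ABB  (constrained at step 1)

A->CB, B->ABB, C->BBA, D->DAB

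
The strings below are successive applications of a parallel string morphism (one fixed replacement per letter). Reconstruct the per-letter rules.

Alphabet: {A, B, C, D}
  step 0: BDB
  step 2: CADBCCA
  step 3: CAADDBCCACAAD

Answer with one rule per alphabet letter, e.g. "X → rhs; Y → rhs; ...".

  step 2 ⇒ step 3: CADBCCA ⇒ CA·AD·DB·C·CA·CA·AD
    A ↦ AD
    B ↦ C
    C ↦ CA
    D ↦ DB

A->AD, B->C, C->CA, D->DB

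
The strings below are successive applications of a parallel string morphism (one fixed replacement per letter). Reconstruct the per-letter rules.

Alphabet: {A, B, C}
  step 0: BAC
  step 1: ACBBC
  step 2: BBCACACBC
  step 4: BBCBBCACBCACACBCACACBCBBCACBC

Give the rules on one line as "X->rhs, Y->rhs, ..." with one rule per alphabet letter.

A->B, B->AC, C->BC

  step 1 ⇒ step 2: ACBBC ⇒ B·BC·AC·AC·BC
    A ↦ B
    B ↦ AC
    C ↦ BC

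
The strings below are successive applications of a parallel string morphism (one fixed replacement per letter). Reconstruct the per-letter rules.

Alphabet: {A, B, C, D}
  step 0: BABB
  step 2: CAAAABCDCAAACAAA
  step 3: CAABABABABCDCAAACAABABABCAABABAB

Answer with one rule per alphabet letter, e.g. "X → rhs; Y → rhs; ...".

A->AB, B->CD, C->CA, D->AA

  step 2 ⇒ step 3: CAAAABCDCAAACAAA ⇒ CA·AB·AB·AB·AB·CD·CA·AA·CA·AB·AB·AB·CA·AB·AB·AB
    A ↦ AB
    B ↦ CD
    C ↦ CA
    D ↦ AA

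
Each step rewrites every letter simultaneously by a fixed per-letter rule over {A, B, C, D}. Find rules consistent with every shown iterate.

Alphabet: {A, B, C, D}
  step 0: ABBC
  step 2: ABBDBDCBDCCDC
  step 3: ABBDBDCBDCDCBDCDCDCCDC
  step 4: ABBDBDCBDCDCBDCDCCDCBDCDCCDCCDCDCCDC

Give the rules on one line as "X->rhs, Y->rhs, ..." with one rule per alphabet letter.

A->AB, B->BD, C->DC, D->C

  step 3 ⇒ step 4: ABBDBDCBDCDCBDCDCDCCDC ⇒ AB·BD·BD·C·BD·C·DC·BD·C·DC·C·DC·BD·C·DC·C·DC·C·DC·DC·C·DC
    A ↦ AB
    B ↦ BD
    C ↦ DC
    D ↦ C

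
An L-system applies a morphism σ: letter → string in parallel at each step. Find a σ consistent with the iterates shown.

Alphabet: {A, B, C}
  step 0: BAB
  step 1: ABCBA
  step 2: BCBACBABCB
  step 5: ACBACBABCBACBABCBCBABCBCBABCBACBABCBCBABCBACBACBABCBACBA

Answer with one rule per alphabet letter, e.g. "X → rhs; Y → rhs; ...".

  step 1 ⇒ step 2: ABCBA ⇒ BCB·A·CB·A·BCB
    A ↦ BCB
    B ↦ A
    C ↦ CB

A->BCB, B->A, C->CB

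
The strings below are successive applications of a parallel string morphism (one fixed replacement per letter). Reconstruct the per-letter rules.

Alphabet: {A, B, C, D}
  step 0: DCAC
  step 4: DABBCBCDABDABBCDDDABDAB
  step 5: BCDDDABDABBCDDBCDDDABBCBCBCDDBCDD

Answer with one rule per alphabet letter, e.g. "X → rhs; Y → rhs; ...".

  step 4 ⇒ step 5: DABBCBCDABDABBCDDDABDAB ⇒ BC·D·D·D·AB·D·AB·BC·D·D·BC·D·D·D·AB·BC·BC·BC·D·D·BC·D·D
    A ↦ D
    B ↦ D
    C ↦ AB
    D ↦ BC

A->D, B->D, C->AB, D->BC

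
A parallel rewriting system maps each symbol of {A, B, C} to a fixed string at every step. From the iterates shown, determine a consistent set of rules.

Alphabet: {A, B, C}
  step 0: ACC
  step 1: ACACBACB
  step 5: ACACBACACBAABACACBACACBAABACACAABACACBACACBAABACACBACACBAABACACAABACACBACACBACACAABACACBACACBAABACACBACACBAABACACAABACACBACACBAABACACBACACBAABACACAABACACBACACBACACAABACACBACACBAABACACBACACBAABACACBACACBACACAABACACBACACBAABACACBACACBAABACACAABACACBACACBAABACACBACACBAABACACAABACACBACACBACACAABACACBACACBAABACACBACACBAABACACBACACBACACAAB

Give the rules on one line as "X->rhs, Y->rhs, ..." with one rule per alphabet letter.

A->AC, B->AAB, C->ACB

  step 0 ⇒ step 1: ACC ⇒ AC·ACB·ACB
    A ↦ AC
    C ↦ ACB
    B ↦ AAB  (constrained at step 1)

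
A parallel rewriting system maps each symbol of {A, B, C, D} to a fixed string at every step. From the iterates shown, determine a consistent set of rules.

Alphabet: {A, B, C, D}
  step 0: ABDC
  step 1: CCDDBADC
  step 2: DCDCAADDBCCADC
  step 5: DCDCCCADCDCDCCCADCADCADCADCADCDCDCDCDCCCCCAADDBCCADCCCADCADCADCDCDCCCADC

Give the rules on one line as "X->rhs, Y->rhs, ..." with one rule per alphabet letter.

  step 1 ⇒ step 2: CCDDBADC ⇒ DC·DC·A·A·DDB·CC·A·DC
    A ↦ CC
    B ↦ DDB
    C ↦ DC
    D ↦ A

A->CC, B->DDB, C->DC, D->A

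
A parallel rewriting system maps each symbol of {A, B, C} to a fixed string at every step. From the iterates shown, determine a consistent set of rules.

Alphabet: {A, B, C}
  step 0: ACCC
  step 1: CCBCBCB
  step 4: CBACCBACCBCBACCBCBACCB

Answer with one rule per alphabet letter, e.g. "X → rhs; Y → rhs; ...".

A->C, B->A, C->CB

  step 0 ⇒ step 1: ACCC ⇒ C·CB·CB·CB
    A ↦ C
    C ↦ CB
    B ↦ A  (constrained at step 1)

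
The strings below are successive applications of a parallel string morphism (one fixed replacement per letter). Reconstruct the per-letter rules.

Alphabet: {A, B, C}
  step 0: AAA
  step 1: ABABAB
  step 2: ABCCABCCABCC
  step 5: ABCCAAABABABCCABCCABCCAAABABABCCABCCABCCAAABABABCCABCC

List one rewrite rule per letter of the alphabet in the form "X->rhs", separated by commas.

A->AB, B->CC, C->A

  step 1 ⇒ step 2: ABABAB ⇒ AB·CC·AB·CC·AB·CC
    A ↦ AB
    B ↦ CC
    C ↦ A  (constrained at step 2)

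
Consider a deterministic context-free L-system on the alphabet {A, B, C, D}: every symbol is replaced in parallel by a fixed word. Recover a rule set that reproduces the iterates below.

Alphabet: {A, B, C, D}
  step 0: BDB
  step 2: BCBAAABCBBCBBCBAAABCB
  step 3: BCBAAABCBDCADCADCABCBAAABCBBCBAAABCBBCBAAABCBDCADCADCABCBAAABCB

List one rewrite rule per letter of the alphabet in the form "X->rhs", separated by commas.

A->DCA, B->BCB, C->AAA, D->B

  step 2 ⇒ step 3: BCBAAABCBBCBBCBAAABCB ⇒ BCB·AAA·BCB·DCA·DCA·DCA·BCB·AAA·BCB·BCB·AAA·BCB·BCB·AAA·BCB·DCA·DCA·DCA·BCB·AAA·BCB
    A ↦ DCA
    B ↦ BCB
    C ↦ AAA
    D ↦ B  (constrained at step 0)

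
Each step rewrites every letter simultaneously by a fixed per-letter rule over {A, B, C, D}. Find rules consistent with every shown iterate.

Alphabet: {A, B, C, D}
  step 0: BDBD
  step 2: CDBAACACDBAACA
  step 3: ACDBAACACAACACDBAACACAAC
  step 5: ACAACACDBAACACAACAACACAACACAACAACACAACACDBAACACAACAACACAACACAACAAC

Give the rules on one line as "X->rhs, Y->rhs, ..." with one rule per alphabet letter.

  step 2 ⇒ step 3: CDBAACACDBAACA ⇒ A·C·DBA·AC·AC·A·AC·A·C·DBA·AC·AC·A·AC
    A ↦ AC
    B ↦ DBA
    C ↦ A
    D ↦ C

A->AC, B->DBA, C->A, D->C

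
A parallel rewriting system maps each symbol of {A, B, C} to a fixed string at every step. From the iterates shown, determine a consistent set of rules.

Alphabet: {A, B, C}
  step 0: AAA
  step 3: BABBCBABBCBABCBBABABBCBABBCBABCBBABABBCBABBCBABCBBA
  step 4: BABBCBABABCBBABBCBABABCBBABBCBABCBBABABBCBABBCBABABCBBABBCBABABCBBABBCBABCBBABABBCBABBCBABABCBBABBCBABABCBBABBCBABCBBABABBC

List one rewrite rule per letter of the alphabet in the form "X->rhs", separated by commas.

  step 3 ⇒ step 4: BABBCBABBCBABCBBABABBCBABBCBABCBBABABBCBABBCBABCBBA ⇒ BA·BBC·BA·BA·BCB·BA·BBC·BA·BA·BCB·BA·BBC·BA·BCB·BA·BA·BBC·BA·BBC·BA·BA·BCB·BA·BBC·BA·BA·BCB·BA·BBC·BA·BCB·BA·BA·BBC·BA·BBC·BA·BA·BCB·BA·BBC·BA·BA·BCB·BA·BBC·BA·BCB·BA·BA·BBC
    A ↦ BBC
    B ↦ BA
    C ↦ BCB

A->BBC, B->BA, C->BCB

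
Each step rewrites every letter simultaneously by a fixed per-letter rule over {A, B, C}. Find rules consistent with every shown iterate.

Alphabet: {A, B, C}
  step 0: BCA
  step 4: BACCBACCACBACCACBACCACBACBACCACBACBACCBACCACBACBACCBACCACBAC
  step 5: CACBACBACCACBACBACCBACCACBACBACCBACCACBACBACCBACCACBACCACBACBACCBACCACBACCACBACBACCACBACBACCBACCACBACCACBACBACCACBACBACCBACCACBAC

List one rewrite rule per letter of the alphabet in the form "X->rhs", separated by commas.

A->C, B->CA, C->BAC

  step 4 ⇒ step 5: BACCBACCACBACCACBACCACBACBACCACBACBACCBACCACBACBACCBACCACBAC ⇒ CA·C·BAC·BAC·CA·C·BAC·BAC·C·BAC·CA·C·BAC·BAC·C·BAC·CA·C·BAC·BAC·C·BAC·CA·C·BAC·CA·C·BAC·BAC·C·BAC·CA·C·BAC·CA·C·BAC·BAC·CA·C·BAC·BAC·C·BAC·CA·C·BAC·CA·C·BAC·BAC·CA·C·BAC·BAC·C·BAC·CA·C·BAC
    A ↦ C
    B ↦ CA
    C ↦ BAC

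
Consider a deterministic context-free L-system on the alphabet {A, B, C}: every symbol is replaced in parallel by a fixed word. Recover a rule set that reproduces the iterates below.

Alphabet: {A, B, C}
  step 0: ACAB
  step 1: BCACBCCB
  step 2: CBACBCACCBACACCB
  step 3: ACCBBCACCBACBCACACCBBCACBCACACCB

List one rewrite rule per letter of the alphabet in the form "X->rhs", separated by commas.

  step 2 ⇒ step 3: CBACBCACCBACACCB ⇒ AC·CB·BC·AC·CB·AC·BC·AC·AC·CB·BC·AC·BC·AC·AC·CB
    A ↦ BC
    B ↦ CB
    C ↦ AC

A->BC, B->CB, C->AC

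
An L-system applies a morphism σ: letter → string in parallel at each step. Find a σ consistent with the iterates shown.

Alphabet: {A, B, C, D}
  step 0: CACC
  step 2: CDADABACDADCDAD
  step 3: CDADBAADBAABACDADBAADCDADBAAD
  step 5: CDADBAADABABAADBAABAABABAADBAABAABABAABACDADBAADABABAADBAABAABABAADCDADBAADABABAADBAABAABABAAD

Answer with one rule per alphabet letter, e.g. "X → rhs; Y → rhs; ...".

  step 2 ⇒ step 3: CDADABACDADCDAD ⇒ CD·AD·BA·AD·BA·A·BA·CD·AD·BA·AD·CD·AD·BA·AD
    A ↦ BA
    B ↦ A
    C ↦ CD
    D ↦ AD

A->BA, B->A, C->CD, D->AD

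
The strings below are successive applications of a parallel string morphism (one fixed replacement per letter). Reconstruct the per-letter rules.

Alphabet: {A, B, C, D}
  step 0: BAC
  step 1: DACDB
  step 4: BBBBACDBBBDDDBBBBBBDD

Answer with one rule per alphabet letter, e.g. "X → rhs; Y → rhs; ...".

  step 0 ⇒ step 1: BAC ⇒ D·AC·DB
    A ↦ AC
    B ↦ D
    C ↦ DB
    D ↦ BB  (constrained at step 1)

A->AC, B->D, C->DB, D->BB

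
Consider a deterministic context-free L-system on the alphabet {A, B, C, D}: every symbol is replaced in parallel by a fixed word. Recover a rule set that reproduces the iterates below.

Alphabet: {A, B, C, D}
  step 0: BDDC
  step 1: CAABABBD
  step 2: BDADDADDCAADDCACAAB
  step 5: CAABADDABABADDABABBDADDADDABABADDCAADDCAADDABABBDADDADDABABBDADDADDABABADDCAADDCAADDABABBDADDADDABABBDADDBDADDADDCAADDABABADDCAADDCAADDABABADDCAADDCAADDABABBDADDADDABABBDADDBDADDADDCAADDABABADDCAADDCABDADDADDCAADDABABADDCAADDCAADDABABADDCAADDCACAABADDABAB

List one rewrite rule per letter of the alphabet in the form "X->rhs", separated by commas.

A->ADD, B->CA, C->BD, D->AB

  step 1 ⇒ step 2: CAABABBD ⇒ BD·ADD·ADD·CA·ADD·CA·CA·AB
    A ↦ ADD
    B ↦ CA
    C ↦ BD
    D ↦ AB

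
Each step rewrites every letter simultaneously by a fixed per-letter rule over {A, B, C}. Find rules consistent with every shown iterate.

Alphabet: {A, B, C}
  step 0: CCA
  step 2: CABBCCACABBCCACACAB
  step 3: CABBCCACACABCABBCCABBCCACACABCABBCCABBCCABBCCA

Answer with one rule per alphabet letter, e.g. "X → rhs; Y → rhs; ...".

  step 2 ⇒ step 3: CABBCCACABBCCACACAB ⇒ CAB·BC·CA·CA·CAB·CAB·BC·CAB·BC·CA·CA·CAB·CAB·BC·CAB·BC·CAB·BC·CA
    A ↦ BC
    B ↦ CA
    C ↦ CAB

A->BC, B->CA, C->CAB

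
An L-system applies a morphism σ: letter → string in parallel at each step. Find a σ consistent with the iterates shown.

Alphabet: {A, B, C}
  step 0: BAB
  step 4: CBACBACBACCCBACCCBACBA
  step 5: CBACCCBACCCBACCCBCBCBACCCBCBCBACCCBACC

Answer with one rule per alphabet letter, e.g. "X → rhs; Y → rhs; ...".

A->CC, B->A, C->CB

  step 4 ⇒ step 5: CBACBACBACCCBACCCBACBA ⇒ CB·A·CC·CB·A·CC·CB·A·CC·CB·CB·CB·A·CC·CB·CB·CB·A·CC·CB·A·CC
    A ↦ CC
    B ↦ A
    C ↦ CB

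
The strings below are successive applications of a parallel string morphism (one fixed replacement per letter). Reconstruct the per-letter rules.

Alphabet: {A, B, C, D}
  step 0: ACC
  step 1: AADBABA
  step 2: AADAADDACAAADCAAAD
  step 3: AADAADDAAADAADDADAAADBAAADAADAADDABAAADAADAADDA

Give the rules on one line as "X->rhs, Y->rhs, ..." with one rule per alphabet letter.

  step 2 ⇒ step 3: AADAADDACAAADCAAAD ⇒ AAD·AAD·DA·AAD·AAD·DA·DA·AAD·BA·AAD·AAD·AAD·DA·BA·AAD·AAD·AAD·DA
    A ↦ AAD
    C ↦ BA
    D ↦ DA
  step 1 ⇒ step 2: AADBABA ⇒ AAD·AAD·DA·CA·AAD·CA·AAD
    B ↦ CA

A->AAD, B->CA, C->BA, D->DA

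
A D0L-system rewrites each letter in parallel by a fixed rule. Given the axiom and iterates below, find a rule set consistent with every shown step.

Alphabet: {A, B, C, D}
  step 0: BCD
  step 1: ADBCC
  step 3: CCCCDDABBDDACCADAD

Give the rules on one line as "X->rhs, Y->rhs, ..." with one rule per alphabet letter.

  step 0 ⇒ step 1: BCD ⇒ AD·B·CC
    B ↦ AD
    C ↦ B
    D ↦ CC
    A ↦ DDA  (constrained at step 1)

A->DDA, B->AD, C->B, D->CC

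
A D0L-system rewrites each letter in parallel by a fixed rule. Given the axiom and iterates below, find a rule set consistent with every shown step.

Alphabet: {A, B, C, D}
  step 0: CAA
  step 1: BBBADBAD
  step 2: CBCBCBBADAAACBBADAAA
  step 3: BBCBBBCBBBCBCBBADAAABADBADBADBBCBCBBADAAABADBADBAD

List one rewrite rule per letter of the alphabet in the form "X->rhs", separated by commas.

  step 2 ⇒ step 3: CBCBCBBADAAACBBADAAA ⇒ BB·CB·BB·CB·BB·CB·CB·BAD·AAA·BAD·BAD·BAD·BB·CB·CB·BAD·AAA·BAD·BAD·BAD
    A ↦ BAD
    B ↦ CB
    C ↦ BB
    D ↦ AAA

A->BAD, B->CB, C->BB, D->AAA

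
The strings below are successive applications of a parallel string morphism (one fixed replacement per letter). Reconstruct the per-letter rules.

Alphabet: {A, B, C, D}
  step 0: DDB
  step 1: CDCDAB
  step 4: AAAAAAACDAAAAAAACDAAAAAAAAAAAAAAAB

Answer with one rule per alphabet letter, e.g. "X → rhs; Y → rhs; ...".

  step 0 ⇒ step 1: DDB ⇒ CD·CD·AB
    B ↦ AB
    D ↦ CD
    A ↦ AA  (constrained at step 1)
    C ↦ A  (constrained at step 1)

A->AA, B->AB, C->A, D->CD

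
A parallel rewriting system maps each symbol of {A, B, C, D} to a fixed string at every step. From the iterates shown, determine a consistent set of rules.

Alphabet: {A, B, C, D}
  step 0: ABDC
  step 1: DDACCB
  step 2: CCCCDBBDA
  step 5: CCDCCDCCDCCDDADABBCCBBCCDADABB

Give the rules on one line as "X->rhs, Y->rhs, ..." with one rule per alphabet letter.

A->D, B->DA, C->B, D->CC

  step 1 ⇒ step 2: DDACCB ⇒ CC·CC·D·B·B·DA
    A ↦ D
    B ↦ DA
    C ↦ B
    D ↦ CC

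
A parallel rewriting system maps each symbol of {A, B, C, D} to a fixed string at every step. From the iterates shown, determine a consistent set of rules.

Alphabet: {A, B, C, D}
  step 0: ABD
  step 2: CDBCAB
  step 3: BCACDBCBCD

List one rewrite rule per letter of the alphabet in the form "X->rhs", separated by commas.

A->B, B->CD, C->BC, D->A

  step 2 ⇒ step 3: CDBCAB ⇒ BC·A·CD·BC·B·CD
    A ↦ B
    B ↦ CD
    C ↦ BC
    D ↦ A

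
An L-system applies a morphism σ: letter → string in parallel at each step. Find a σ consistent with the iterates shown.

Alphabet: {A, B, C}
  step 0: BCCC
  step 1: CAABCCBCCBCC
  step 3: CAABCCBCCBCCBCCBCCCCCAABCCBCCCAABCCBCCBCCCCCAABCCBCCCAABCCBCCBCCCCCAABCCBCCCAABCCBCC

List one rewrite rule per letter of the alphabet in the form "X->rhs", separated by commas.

A->C, B->CAA, C->BCC

  step 0 ⇒ step 1: BCCC ⇒ CAA·BCC·BCC·BCC
    B ↦ CAA
    C ↦ BCC
    A ↦ C  (constrained at step 1)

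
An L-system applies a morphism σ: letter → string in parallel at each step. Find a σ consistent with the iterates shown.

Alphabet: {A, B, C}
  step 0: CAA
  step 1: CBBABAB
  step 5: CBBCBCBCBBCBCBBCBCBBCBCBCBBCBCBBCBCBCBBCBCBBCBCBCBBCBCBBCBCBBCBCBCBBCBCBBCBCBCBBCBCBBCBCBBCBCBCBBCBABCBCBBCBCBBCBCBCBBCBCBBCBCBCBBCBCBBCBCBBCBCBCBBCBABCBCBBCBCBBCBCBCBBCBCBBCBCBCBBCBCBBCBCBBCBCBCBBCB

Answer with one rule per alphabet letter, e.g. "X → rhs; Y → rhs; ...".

  step 0 ⇒ step 1: CAA ⇒ CBB·AB·AB
    A ↦ AB
    C ↦ CBB
    B ↦ CB  (constrained at step 1)

A->AB, B->CB, C->CBB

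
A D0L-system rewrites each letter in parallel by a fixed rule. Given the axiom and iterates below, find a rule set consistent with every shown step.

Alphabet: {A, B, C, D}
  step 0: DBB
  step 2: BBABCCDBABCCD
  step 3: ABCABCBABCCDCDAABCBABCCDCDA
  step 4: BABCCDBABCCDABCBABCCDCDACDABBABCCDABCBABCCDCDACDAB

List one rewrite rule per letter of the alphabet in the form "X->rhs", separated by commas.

A->B, B->ABC, C->CD, D->A

  step 3 ⇒ step 4: ABCABCBABCCDCDAABCBABCCDCDA ⇒ B·ABC·CD·B·ABC·CD·ABC·B·ABC·CD·CD·A·CD·A·B·B·ABC·CD·ABC·B·ABC·CD·CD·A·CD·A·B
    A ↦ B
    B ↦ ABC
    C ↦ CD
    D ↦ A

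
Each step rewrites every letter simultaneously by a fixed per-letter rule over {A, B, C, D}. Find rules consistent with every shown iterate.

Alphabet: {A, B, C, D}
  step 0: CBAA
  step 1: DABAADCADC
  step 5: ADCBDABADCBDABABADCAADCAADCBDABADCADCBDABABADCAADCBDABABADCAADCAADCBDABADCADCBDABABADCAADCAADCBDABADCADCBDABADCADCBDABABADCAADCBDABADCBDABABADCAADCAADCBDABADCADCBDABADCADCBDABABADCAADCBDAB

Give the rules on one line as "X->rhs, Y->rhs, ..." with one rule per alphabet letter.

A->ADC, B->A, C->DAB, D->B

  step 0 ⇒ step 1: CBAA ⇒ DAB·A·ADC·ADC
    A ↦ ADC
    B ↦ A
    C ↦ DAB
    D ↦ B  (constrained at step 1)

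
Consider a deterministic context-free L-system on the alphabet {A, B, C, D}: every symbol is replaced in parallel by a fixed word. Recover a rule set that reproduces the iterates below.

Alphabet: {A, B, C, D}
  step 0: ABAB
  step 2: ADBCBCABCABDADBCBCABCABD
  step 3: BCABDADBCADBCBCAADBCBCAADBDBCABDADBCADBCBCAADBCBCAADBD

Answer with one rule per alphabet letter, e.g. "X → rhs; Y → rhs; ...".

  step 2 ⇒ step 3: ADBCBCABCABDADBCBCABCABD ⇒ BCA·BD·AD·BC·AD·BC·BCA·AD·BC·BCA·AD·BD·BCA·BD·AD·BC·AD·BC·BCA·AD·BC·BCA·AD·BD
    A ↦ BCA
    B ↦ AD
    C ↦ BC
    D ↦ BD

A->BCA, B->AD, C->BC, D->BD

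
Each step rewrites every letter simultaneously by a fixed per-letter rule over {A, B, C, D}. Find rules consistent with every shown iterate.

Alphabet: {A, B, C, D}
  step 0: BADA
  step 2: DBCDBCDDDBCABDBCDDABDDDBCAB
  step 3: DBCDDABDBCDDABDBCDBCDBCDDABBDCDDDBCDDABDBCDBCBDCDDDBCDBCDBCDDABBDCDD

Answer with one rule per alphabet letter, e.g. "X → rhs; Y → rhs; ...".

  step 2 ⇒ step 3: DBCDBCDDDBCABDBCDDABDDDBCAB ⇒ DBC·DD·AB·DBC·DD·AB·DBC·DBC·DBC·DD·AB·BDC·DD·DBC·DD·AB·DBC·DBC·BDC·DD·DBC·DBC·DBC·DD·AB·BDC·DD
    A ↦ BDC
    B ↦ DD
    C ↦ AB
    D ↦ DBC

A->BDC, B->DD, C->AB, D->DBC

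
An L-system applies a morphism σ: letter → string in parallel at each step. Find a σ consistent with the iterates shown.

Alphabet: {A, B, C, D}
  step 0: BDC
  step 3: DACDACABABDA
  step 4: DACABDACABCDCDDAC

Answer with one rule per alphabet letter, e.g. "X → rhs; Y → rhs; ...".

  step 3 ⇒ step 4: DACDACABABDA ⇒ DA·C·AB·DA·C·AB·C·D·C·D·DA·C
    A ↦ C
    B ↦ D
    C ↦ AB
    D ↦ DA

A->C, B->D, C->AB, D->DA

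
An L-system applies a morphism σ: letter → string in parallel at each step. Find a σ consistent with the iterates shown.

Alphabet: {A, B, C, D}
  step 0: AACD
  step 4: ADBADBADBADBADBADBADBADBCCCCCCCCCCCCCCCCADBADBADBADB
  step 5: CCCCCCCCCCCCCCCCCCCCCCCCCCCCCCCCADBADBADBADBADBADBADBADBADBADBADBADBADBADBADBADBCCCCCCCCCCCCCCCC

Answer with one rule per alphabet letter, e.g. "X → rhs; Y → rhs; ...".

  step 4 ⇒ step 5: ADBADBADBADBADBADBADBADBCCCCCCCCCCCCCCCCADBADBADBADB ⇒ C·C·CC·C·C·CC·C·C·CC·C·C·CC·C·C·CC·C·C·CC·C·C·CC·C·C·CC·ADB·ADB·ADB·ADB·ADB·ADB·ADB·ADB·ADB·ADB·ADB·ADB·ADB·ADB·ADB·ADB·C·C·CC·C·C·CC·C·C·CC·C·C·CC
    A ↦ C
    B ↦ CC
    C ↦ ADB
    D ↦ C

A->C, B->CC, C->ADB, D->C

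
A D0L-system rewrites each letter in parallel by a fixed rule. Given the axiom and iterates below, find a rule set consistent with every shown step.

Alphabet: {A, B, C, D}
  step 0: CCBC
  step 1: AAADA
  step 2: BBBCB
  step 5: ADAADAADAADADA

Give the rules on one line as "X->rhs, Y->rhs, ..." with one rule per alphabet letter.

A->B, B->AD, C->A, D->C

  step 1 ⇒ step 2: AAADA ⇒ B·B·B·C·B
    A ↦ B
    D ↦ C
  step 0 ⇒ step 1: CCBC ⇒ A·A·AD·A
    B ↦ AD
  step 0 ⇒ step 1: CCBC ⇒ A·A·AD·A
    C ↦ A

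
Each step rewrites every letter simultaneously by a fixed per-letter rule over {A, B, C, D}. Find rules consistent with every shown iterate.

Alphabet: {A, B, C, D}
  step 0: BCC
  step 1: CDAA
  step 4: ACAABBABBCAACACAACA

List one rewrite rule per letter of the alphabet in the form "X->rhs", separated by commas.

  step 0 ⇒ step 1: BCC ⇒ CD·A·A
    B ↦ CD
    C ↦ A
    A ↦ CA  (constrained at step 1)
    D ↦ BB  (constrained at step 1)

A->CA, B->CD, C->A, D->BB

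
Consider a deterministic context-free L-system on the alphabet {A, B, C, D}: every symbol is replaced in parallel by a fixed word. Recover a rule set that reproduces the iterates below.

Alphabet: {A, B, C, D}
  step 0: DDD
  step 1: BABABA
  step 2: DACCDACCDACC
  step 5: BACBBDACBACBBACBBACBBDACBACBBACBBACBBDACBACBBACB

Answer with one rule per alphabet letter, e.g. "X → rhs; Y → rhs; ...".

A->C, B->DAC, C->B, D->BA

  step 1 ⇒ step 2: BABABA ⇒ DAC·C·DAC·C·DAC·C
    A ↦ C
    B ↦ DAC
    C ↦ B  (constrained at step 2)
  step 0 ⇒ step 1: DDD ⇒ BA·BA·BA
    D ↦ BA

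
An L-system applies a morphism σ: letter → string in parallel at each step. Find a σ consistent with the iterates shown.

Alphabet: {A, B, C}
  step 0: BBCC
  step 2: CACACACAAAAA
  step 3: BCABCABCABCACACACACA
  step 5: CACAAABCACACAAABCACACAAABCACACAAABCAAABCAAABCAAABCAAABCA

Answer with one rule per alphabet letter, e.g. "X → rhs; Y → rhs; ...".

A->CA, B->AA, C->B

  step 2 ⇒ step 3: CACACACAAAAA ⇒ B·CA·B·CA·B·CA·B·CA·CA·CA·CA·CA
    A ↦ CA
    C ↦ B
    B ↦ AA  (constrained at step 0)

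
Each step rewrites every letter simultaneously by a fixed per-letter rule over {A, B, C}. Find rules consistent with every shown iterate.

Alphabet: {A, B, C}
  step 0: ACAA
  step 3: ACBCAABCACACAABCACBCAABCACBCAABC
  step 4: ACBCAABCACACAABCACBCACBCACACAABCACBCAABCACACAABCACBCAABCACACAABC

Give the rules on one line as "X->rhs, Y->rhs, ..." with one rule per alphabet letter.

  step 3 ⇒ step 4: ACBCAABCACACAABCACBCAABCACBCAABC ⇒ AC·BC·AA·BC·AC·AC·AA·BC·AC·BC·AC·BC·AC·AC·AA·BC·AC·BC·AA·BC·AC·AC·AA·BC·AC·BC·AA·BC·AC·AC·AA·BC
    A ↦ AC
    B ↦ AA
    C ↦ BC

A->AC, B->AA, C->BC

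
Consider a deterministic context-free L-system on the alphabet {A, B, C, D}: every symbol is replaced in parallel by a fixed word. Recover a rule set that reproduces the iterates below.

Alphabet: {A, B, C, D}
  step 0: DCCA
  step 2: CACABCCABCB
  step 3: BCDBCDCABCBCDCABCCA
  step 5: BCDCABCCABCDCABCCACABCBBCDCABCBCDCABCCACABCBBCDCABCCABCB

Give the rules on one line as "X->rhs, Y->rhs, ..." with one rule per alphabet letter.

A->D, B->CA, C->BC, D->B

  step 2 ⇒ step 3: CACABCCABCB ⇒ BC·D·BC·D·CA·BC·BC·D·CA·BC·CA
    A ↦ D
    B ↦ CA
    C ↦ BC
    D ↦ B  (constrained at step 0)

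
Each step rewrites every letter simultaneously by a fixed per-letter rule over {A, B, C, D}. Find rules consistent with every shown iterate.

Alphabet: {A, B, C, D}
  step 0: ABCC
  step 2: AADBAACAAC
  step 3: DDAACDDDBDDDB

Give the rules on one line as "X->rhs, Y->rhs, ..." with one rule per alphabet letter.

A->D, B->C, C->DB, D->AA

  step 2 ⇒ step 3: AADBAACAAC ⇒ D·D·AA·C·D·D·DB·D·D·DB
    A ↦ D
    B ↦ C
    C ↦ DB
    D ↦ AA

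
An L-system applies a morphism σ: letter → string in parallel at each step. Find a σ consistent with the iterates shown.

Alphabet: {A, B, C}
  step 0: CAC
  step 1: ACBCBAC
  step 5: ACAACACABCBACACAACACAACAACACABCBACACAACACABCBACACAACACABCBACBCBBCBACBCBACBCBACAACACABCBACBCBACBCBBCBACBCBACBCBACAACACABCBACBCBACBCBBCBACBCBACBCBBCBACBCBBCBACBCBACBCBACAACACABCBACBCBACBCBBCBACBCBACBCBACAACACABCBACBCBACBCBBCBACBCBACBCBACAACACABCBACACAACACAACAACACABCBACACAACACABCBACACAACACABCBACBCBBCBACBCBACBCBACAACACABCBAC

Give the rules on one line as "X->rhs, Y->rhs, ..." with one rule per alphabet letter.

  step 0 ⇒ step 1: CAC ⇒ AC·BCB·AC
    A ↦ BCB
    C ↦ AC
    B ↦ ACA  (constrained at step 1)

A->BCB, B->ACA, C->AC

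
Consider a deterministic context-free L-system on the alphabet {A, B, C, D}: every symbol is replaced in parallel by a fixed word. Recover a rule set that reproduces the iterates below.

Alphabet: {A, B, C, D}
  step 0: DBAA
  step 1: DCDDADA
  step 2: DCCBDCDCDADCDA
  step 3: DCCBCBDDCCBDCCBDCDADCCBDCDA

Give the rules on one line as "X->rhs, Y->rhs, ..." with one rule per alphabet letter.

A->DA, B->D, C->CB, D->DC

  step 2 ⇒ step 3: DCCBDCDCDADCDA ⇒ DC·CB·CB·D·DC·CB·DC·CB·DC·DA·DC·CB·DC·DA
    A ↦ DA
    B ↦ D
    C ↦ CB
    D ↦ DC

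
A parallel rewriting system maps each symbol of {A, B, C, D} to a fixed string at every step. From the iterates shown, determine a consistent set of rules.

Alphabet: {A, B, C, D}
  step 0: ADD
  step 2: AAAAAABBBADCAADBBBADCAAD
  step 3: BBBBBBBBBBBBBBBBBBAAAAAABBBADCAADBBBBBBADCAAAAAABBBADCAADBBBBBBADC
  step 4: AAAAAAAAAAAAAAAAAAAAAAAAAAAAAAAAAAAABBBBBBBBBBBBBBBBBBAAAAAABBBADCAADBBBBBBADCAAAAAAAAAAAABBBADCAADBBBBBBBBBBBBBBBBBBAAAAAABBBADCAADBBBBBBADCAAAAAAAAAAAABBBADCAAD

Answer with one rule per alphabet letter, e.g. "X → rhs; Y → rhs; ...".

  step 3 ⇒ step 4: BBBBBBBBBBBBBBBBBBAAAAAABBBADCAADBBBBBBADCAAAAAABBBADCAADBBBBBBADC ⇒ AA·AA·AA·AA·AA·AA·AA·AA·AA·AA·AA·AA·AA·AA·AA·AA·AA·AA·BBB·BBB·BBB·BBB·BBB·BBB·AA·AA·AA·BBB·ADC·AAD·BBB·BBB·ADC·AA·AA·AA·AA·AA·AA·BBB·ADC·AAD·BBB·BBB·BBB·BBB·BBB·BBB·AA·AA·AA·BBB·ADC·AAD·BBB·BBB·ADC·AA·AA·AA·AA·AA·AA·BBB·ADC·AAD
    A ↦ BBB
    B ↦ AA
    C ↦ AAD
    D ↦ ADC

A->BBB, B->AA, C->AAD, D->ADC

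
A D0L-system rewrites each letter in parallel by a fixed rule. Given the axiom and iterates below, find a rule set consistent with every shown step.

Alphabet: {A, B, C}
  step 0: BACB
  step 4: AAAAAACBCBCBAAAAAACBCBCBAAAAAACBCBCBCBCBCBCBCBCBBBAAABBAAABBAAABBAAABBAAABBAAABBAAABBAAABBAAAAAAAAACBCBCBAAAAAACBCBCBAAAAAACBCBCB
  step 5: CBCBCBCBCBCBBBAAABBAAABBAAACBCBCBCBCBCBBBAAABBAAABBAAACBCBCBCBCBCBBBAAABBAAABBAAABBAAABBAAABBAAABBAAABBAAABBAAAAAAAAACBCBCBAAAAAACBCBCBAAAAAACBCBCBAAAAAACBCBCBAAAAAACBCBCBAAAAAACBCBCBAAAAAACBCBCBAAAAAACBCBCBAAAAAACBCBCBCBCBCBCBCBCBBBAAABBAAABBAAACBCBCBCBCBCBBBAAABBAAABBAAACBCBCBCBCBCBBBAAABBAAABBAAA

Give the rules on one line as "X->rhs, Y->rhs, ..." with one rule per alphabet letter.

  step 4 ⇒ step 5: AAAAAACBCBCBAAAAAACBCBCBAAAAAACBCBCBCBCBCBCBCBCBBBAAABBAAABBAAABBAAABBAAABBAAABBAAABBAAABBAAAAAAAAACBCBCBAAAAAACBCBCBAAAAAACBCBCB ⇒ CB·CB·CB·CB·CB·CB·BB·AAA·BB·AAA·BB·AAA·CB·CB·CB·CB·CB·CB·BB·AAA·BB·AAA·BB·AAA·CB·CB·CB·CB·CB·CB·BB·AAA·BB·AAA·BB·AAA·BB·AAA·BB·AAA·BB·AAA·BB·AAA·BB·AAA·BB·AAA·AAA·AAA·CB·CB·CB·AAA·AAA·CB·CB·CB·AAA·AAA·CB·CB·CB·AAA·AAA·CB·CB·CB·AAA·AAA·CB·CB·CB·AAA·AAA·CB·CB·CB·AAA·AAA·CB·CB·CB·AAA·AAA·CB·CB·CB·AAA·AAA·CB·CB·CB·CB·CB·CB·CB·CB·CB·BB·AAA·BB·AAA·BB·AAA·CB·CB·CB·CB·CB·CB·BB·AAA·BB·AAA·BB·AAA·CB·CB·CB·CB·CB·CB·BB·AAA·BB·AAA·BB·AAA
    A ↦ CB
    B ↦ AAA
    C ↦ BB

A->CB, B->AAA, C->BB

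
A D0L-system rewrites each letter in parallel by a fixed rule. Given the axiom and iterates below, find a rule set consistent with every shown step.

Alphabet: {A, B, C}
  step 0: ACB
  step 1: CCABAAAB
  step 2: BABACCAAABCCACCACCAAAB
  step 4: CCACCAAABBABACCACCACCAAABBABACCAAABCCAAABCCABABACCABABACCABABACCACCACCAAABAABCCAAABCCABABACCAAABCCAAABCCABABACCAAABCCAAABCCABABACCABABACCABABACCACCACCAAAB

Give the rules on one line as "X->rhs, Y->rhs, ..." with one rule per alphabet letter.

A->CCA, B->AAB, C->BA

  step 1 ⇒ step 2: CCABAAAB ⇒ BA·BA·CCA·AAB·CCA·CCA·CCA·AAB
    A ↦ CCA
    B ↦ AAB
    C ↦ BA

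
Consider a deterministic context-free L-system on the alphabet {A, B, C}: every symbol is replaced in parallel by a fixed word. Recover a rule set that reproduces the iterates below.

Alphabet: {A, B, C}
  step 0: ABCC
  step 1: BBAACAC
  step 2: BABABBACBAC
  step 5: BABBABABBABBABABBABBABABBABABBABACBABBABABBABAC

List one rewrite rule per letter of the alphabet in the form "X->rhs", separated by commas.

A->B, B->BA, C->AC

  step 1 ⇒ step 2: BBAACAC ⇒ BA·BA·B·B·AC·B·AC
    A ↦ B
    B ↦ BA
    C ↦ AC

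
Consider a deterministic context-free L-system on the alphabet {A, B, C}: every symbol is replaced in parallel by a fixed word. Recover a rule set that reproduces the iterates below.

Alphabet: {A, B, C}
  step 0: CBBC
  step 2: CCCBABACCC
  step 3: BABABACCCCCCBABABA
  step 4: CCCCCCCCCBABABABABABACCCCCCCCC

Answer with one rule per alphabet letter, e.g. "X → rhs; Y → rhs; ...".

A->CC, B->C, C->BA

  step 3 ⇒ step 4: BABABACCCCCCBABABA ⇒ C·CC·C·CC·C·CC·BA·BA·BA·BA·BA·BA·C·CC·C·CC·C·CC
    A ↦ CC
    B ↦ C
    C ↦ BA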